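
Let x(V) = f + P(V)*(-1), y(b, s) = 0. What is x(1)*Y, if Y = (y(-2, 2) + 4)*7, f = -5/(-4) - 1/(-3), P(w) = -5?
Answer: 553/3 ≈ 184.33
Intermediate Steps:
f = 19/12 (f = -5*(-¼) - 1*(-⅓) = 5/4 + ⅓ = 19/12 ≈ 1.5833)
x(V) = 79/12 (x(V) = 19/12 - 5*(-1) = 19/12 + 5 = 79/12)
Y = 28 (Y = (0 + 4)*7 = 4*7 = 28)
x(1)*Y = (79/12)*28 = 553/3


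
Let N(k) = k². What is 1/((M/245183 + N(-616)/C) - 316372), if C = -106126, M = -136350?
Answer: -13010145529/4116099514521062 ≈ -3.1608e-6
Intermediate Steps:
1/((M/245183 + N(-616)/C) - 316372) = 1/((-136350/245183 + (-616)²/(-106126)) - 316372) = 1/((-136350*1/245183 + 379456*(-1/106126)) - 316372) = 1/((-136350/245183 - 189728/53063) - 316372) = 1/(-53753220274/13010145529 - 316372) = 1/(-4116099514521062/13010145529) = -13010145529/4116099514521062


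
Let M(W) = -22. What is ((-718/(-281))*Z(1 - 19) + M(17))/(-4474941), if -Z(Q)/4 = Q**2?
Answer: 936710/1257458421 ≈ 0.00074492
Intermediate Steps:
Z(Q) = -4*Q**2
((-718/(-281))*Z(1 - 19) + M(17))/(-4474941) = ((-718/(-281))*(-4*(1 - 19)**2) - 22)/(-4474941) = ((-718*(-1/281))*(-4*(-18)**2) - 22)*(-1/4474941) = (718*(-4*324)/281 - 22)*(-1/4474941) = ((718/281)*(-1296) - 22)*(-1/4474941) = (-930528/281 - 22)*(-1/4474941) = -936710/281*(-1/4474941) = 936710/1257458421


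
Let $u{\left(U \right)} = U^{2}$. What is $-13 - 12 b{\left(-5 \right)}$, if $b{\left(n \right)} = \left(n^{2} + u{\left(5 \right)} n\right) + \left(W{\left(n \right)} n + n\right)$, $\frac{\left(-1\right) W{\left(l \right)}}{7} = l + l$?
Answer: $5447$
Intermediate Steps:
$W{\left(l \right)} = - 14 l$ ($W{\left(l \right)} = - 7 \left(l + l\right) = - 7 \cdot 2 l = - 14 l$)
$b{\left(n \right)} = - 13 n^{2} + 26 n$ ($b{\left(n \right)} = \left(n^{2} + 5^{2} n\right) + \left(- 14 n n + n\right) = \left(n^{2} + 25 n\right) - \left(- n + 14 n^{2}\right) = - 13 n^{2} + 26 n$)
$-13 - 12 b{\left(-5 \right)} = -13 - 12 \cdot 13 \left(-5\right) \left(2 - -5\right) = -13 - 12 \cdot 13 \left(-5\right) \left(2 + 5\right) = -13 - 12 \cdot 13 \left(-5\right) 7 = -13 - -5460 = -13 + 5460 = 5447$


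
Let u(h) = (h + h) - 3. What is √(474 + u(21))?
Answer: 3*√57 ≈ 22.650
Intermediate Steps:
u(h) = -3 + 2*h (u(h) = 2*h - 3 = -3 + 2*h)
√(474 + u(21)) = √(474 + (-3 + 2*21)) = √(474 + (-3 + 42)) = √(474 + 39) = √513 = 3*√57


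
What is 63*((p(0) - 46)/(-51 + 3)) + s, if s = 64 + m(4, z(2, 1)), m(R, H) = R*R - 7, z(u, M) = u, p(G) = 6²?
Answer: 689/8 ≈ 86.125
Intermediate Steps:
p(G) = 36
m(R, H) = -7 + R² (m(R, H) = R² - 7 = -7 + R²)
s = 73 (s = 64 + (-7 + 4²) = 64 + (-7 + 16) = 64 + 9 = 73)
63*((p(0) - 46)/(-51 + 3)) + s = 63*((36 - 46)/(-51 + 3)) + 73 = 63*(-10/(-48)) + 73 = 63*(-10*(-1/48)) + 73 = 63*(5/24) + 73 = 105/8 + 73 = 689/8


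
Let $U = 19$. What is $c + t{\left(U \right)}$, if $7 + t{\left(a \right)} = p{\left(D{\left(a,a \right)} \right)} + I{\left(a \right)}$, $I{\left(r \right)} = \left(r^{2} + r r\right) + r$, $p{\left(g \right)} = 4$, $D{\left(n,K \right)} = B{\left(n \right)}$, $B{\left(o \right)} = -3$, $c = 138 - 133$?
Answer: $743$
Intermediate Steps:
$c = 5$
$D{\left(n,K \right)} = -3$
$I{\left(r \right)} = r + 2 r^{2}$ ($I{\left(r \right)} = \left(r^{2} + r^{2}\right) + r = 2 r^{2} + r = r + 2 r^{2}$)
$t{\left(a \right)} = -3 + a \left(1 + 2 a\right)$ ($t{\left(a \right)} = -7 + \left(4 + a \left(1 + 2 a\right)\right) = -3 + a \left(1 + 2 a\right)$)
$c + t{\left(U \right)} = 5 - \left(3 - 19 \left(1 + 2 \cdot 19\right)\right) = 5 - \left(3 - 19 \left(1 + 38\right)\right) = 5 + \left(-3 + 19 \cdot 39\right) = 5 + \left(-3 + 741\right) = 5 + 738 = 743$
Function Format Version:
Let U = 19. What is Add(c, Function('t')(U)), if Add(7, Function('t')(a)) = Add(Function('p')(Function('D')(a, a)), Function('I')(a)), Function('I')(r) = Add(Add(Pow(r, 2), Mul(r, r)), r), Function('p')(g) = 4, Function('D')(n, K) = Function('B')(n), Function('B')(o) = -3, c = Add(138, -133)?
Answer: 743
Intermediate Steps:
c = 5
Function('D')(n, K) = -3
Function('I')(r) = Add(r, Mul(2, Pow(r, 2))) (Function('I')(r) = Add(Add(Pow(r, 2), Pow(r, 2)), r) = Add(Mul(2, Pow(r, 2)), r) = Add(r, Mul(2, Pow(r, 2))))
Function('t')(a) = Add(-3, Mul(a, Add(1, Mul(2, a)))) (Function('t')(a) = Add(-7, Add(4, Mul(a, Add(1, Mul(2, a))))) = Add(-3, Mul(a, Add(1, Mul(2, a)))))
Add(c, Function('t')(U)) = Add(5, Add(-3, Mul(19, Add(1, Mul(2, 19))))) = Add(5, Add(-3, Mul(19, Add(1, 38)))) = Add(5, Add(-3, Mul(19, 39))) = Add(5, Add(-3, 741)) = Add(5, 738) = 743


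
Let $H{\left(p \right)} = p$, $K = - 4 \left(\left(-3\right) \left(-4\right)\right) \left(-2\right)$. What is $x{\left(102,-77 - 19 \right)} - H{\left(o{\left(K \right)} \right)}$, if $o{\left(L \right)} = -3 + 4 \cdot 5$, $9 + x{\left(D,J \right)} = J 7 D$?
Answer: $-68570$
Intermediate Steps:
$K = 96$ ($K = \left(-4\right) 12 \left(-2\right) = \left(-48\right) \left(-2\right) = 96$)
$x{\left(D,J \right)} = -9 + 7 D J$ ($x{\left(D,J \right)} = -9 + J 7 D = -9 + 7 J D = -9 + 7 D J$)
$o{\left(L \right)} = 17$ ($o{\left(L \right)} = -3 + 20 = 17$)
$x{\left(102,-77 - 19 \right)} - H{\left(o{\left(K \right)} \right)} = \left(-9 + 7 \cdot 102 \left(-77 - 19\right)\right) - 17 = \left(-9 + 7 \cdot 102 \left(-96\right)\right) - 17 = \left(-9 - 68544\right) - 17 = -68553 - 17 = -68570$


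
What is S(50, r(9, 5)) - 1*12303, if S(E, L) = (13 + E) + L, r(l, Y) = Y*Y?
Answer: -12215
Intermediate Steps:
r(l, Y) = Y²
S(E, L) = 13 + E + L
S(50, r(9, 5)) - 1*12303 = (13 + 50 + 5²) - 1*12303 = (13 + 50 + 25) - 12303 = 88 - 12303 = -12215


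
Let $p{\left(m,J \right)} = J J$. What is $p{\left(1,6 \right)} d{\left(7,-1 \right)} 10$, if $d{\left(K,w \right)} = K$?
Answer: $2520$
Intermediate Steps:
$p{\left(m,J \right)} = J^{2}$
$p{\left(1,6 \right)} d{\left(7,-1 \right)} 10 = 6^{2} \cdot 7 \cdot 10 = 36 \cdot 7 \cdot 10 = 252 \cdot 10 = 2520$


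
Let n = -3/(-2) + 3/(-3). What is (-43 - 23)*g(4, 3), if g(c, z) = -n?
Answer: 33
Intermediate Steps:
n = ½ (n = -3*(-½) + 3*(-⅓) = 3/2 - 1 = ½ ≈ 0.50000)
g(c, z) = -½ (g(c, z) = -1*½ = -½)
(-43 - 23)*g(4, 3) = (-43 - 23)*(-½) = -66*(-½) = 33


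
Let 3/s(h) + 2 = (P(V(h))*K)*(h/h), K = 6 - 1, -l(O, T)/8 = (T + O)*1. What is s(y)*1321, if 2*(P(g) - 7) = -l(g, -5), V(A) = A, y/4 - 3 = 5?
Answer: 1321/191 ≈ 6.9162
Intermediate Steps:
y = 32 (y = 12 + 4*5 = 12 + 20 = 32)
l(O, T) = -8*O - 8*T (l(O, T) = -8*(T + O) = -8*(O + T) = -8*O - 8*T)
P(g) = -13 + 4*g (P(g) = 7 + (-(-8*g - 8*(-5)))/2 = 7 + (-(-8*g + 40))/2 = 7 + (-(40 - 8*g))/2 = 7 + (-40 + 8*g)/2 = 7 + (-20 + 4*g) = -13 + 4*g)
K = 5
s(h) = 3/(-67 + 20*h) (s(h) = 3/(-2 + ((-13 + 4*h)*5)*(h/h)) = 3/(-2 + (-65 + 20*h)*1) = 3/(-2 + (-65 + 20*h)) = 3/(-67 + 20*h))
s(y)*1321 = (3/(-67 + 20*32))*1321 = (3/(-67 + 640))*1321 = (3/573)*1321 = (3*(1/573))*1321 = (1/191)*1321 = 1321/191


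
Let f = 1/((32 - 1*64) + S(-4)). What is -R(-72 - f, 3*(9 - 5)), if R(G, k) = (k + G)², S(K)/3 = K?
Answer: -6964321/1936 ≈ -3597.3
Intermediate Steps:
S(K) = 3*K
f = -1/44 (f = 1/((32 - 1*64) + 3*(-4)) = 1/((32 - 64) - 12) = 1/(-32 - 12) = 1/(-44) = -1/44 ≈ -0.022727)
R(G, k) = (G + k)²
-R(-72 - f, 3*(9 - 5)) = -((-72 - 1*(-1/44)) + 3*(9 - 5))² = -((-72 + 1/44) + 3*4)² = -(-3167/44 + 12)² = -(-2639/44)² = -1*6964321/1936 = -6964321/1936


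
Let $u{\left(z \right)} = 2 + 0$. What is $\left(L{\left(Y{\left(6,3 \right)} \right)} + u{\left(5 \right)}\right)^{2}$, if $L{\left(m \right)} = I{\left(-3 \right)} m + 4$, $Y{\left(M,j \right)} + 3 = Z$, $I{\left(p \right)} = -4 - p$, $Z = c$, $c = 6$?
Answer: $9$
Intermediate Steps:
$Z = 6$
$u{\left(z \right)} = 2$
$Y{\left(M,j \right)} = 3$ ($Y{\left(M,j \right)} = -3 + 6 = 3$)
$L{\left(m \right)} = 4 - m$ ($L{\left(m \right)} = \left(-4 - -3\right) m + 4 = \left(-4 + 3\right) m + 4 = - m + 4 = 4 - m$)
$\left(L{\left(Y{\left(6,3 \right)} \right)} + u{\left(5 \right)}\right)^{2} = \left(\left(4 - 3\right) + 2\right)^{2} = \left(1 + 2\right)^{2} = 3^{2} = 9$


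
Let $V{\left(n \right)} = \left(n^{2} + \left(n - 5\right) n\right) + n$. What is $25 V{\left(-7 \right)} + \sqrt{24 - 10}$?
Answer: $3150 + \sqrt{14} \approx 3153.7$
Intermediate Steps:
$V{\left(n \right)} = n + n^{2} + n \left(-5 + n\right)$ ($V{\left(n \right)} = \left(n^{2} + \left(-5 + n\right) n\right) + n = \left(n^{2} + n \left(-5 + n\right)\right) + n = n + n^{2} + n \left(-5 + n\right)$)
$25 V{\left(-7 \right)} + \sqrt{24 - 10} = 25 \cdot 2 \left(-7\right) \left(-2 - 7\right) + \sqrt{24 - 10} = 25 \cdot 2 \left(-7\right) \left(-9\right) + \sqrt{14} = 25 \cdot 126 + \sqrt{14} = 3150 + \sqrt{14}$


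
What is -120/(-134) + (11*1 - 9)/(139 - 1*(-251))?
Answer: 11767/13065 ≈ 0.90065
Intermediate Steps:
-120/(-134) + (11*1 - 9)/(139 - 1*(-251)) = -120*(-1/134) + (11 - 9)/(139 + 251) = 60/67 + 2/390 = 60/67 + 2*(1/390) = 60/67 + 1/195 = 11767/13065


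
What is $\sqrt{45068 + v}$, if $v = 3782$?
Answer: $5 \sqrt{1954} \approx 221.02$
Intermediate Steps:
$\sqrt{45068 + v} = \sqrt{45068 + 3782} = \sqrt{48850} = 5 \sqrt{1954}$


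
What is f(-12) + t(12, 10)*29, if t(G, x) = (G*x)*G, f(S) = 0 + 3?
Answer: 41763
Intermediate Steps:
f(S) = 3
t(G, x) = x*G²
f(-12) + t(12, 10)*29 = 3 + (10*12²)*29 = 3 + (10*144)*29 = 3 + 1440*29 = 3 + 41760 = 41763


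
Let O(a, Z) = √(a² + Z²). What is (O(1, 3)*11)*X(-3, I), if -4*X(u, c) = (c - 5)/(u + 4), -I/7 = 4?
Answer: 363*√10/4 ≈ 286.98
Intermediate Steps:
O(a, Z) = √(Z² + a²)
I = -28 (I = -7*4 = -28)
X(u, c) = -(-5 + c)/(4*(4 + u)) (X(u, c) = -(c - 5)/(4*(u + 4)) = -(-5 + c)/(4*(4 + u)))
(O(1, 3)*11)*X(-3, I) = (√(3² + 1²)*11)*((5 - 1*(-28))/(4*(4 - 3))) = (√(9 + 1)*11)*((¼)*(5 + 28)/1) = (√10*11)*((¼)*1*33) = (11*√10)*(33/4) = 363*√10/4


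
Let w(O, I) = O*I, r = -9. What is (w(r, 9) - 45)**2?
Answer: 15876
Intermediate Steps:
w(O, I) = I*O
(w(r, 9) - 45)**2 = (9*(-9) - 45)**2 = (-81 - 45)**2 = (-126)**2 = 15876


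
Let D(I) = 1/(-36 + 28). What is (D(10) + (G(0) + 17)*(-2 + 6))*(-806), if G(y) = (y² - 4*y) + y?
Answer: -218829/4 ≈ -54707.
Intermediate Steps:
G(y) = y² - 3*y
D(I) = -⅛ (D(I) = 1/(-8) = -⅛)
(D(10) + (G(0) + 17)*(-2 + 6))*(-806) = (-⅛ + (0*(-3 + 0) + 17)*(-2 + 6))*(-806) = (-⅛ + (0*(-3) + 17)*4)*(-806) = (-⅛ + (0 + 17)*4)*(-806) = (-⅛ + 17*4)*(-806) = (-⅛ + 68)*(-806) = (543/8)*(-806) = -218829/4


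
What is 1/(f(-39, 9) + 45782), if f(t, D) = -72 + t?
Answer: 1/45671 ≈ 2.1896e-5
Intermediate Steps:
1/(f(-39, 9) + 45782) = 1/((-72 - 39) + 45782) = 1/(-111 + 45782) = 1/45671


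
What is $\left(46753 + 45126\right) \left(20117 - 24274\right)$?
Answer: $-381941003$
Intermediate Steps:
$\left(46753 + 45126\right) \left(20117 - 24274\right) = 91879 \left(-4157\right) = -381941003$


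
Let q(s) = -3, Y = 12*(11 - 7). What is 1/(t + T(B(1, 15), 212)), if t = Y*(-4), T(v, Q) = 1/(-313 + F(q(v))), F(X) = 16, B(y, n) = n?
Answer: -297/57025 ≈ -0.0052082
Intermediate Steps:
Y = 48 (Y = 12*4 = 48)
T(v, Q) = -1/297 (T(v, Q) = 1/(-313 + 16) = 1/(-297) = -1/297)
t = -192 (t = 48*(-4) = -192)
1/(t + T(B(1, 15), 212)) = 1/(-192 - 1/297) = 1/(-57025/297) = -297/57025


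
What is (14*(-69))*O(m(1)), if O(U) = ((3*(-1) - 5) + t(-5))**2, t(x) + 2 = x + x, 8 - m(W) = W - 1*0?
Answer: -386400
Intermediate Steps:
m(W) = 8 - W (m(W) = 8 - (W - 1*0) = 8 - (W + 0) = 8 - W)
t(x) = -2 + 2*x (t(x) = -2 + (x + x) = -2 + 2*x)
O(U) = 400 (O(U) = ((3*(-1) - 5) + (-2 + 2*(-5)))**2 = ((-3 - 5) + (-2 - 10))**2 = (-8 - 12)**2 = (-20)**2 = 400)
(14*(-69))*O(m(1)) = (14*(-69))*400 = -966*400 = -386400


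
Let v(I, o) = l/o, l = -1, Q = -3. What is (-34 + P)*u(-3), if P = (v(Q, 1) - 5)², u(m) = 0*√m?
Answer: 0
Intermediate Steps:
v(I, o) = -1/o
u(m) = 0
P = 36 (P = (-1/1 - 5)² = (-1*1 - 5)² = (-1 - 5)² = (-6)² = 36)
(-34 + P)*u(-3) = (-34 + 36)*0 = 2*0 = 0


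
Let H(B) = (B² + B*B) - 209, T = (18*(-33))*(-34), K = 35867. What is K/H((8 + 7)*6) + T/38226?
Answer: 282334363/101878661 ≈ 2.7713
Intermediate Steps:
T = 20196 (T = -594*(-34) = 20196)
H(B) = -209 + 2*B² (H(B) = (B² + B²) - 209 = 2*B² - 209 = -209 + 2*B²)
K/H((8 + 7)*6) + T/38226 = 35867/(-209 + 2*((8 + 7)*6)²) + 20196/38226 = 35867/(-209 + 2*(15*6)²) + 20196*(1/38226) = 35867/(-209 + 2*90²) + 3366/6371 = 35867/(-209 + 2*8100) + 3366/6371 = 35867/(-209 + 16200) + 3366/6371 = 35867/15991 + 3366/6371 = 282334363/101878661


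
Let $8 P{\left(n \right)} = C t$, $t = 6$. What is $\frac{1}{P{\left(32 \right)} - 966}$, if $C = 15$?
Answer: $- \frac{4}{3819} \approx -0.0010474$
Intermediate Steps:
$P{\left(n \right)} = \frac{45}{4}$ ($P{\left(n \right)} = \frac{15 \cdot 6}{8} = \frac{1}{8} \cdot 90 = \frac{45}{4}$)
$\frac{1}{P{\left(32 \right)} - 966} = \frac{1}{\frac{45}{4} - 966} = \frac{1}{- \frac{3819}{4}} = - \frac{4}{3819}$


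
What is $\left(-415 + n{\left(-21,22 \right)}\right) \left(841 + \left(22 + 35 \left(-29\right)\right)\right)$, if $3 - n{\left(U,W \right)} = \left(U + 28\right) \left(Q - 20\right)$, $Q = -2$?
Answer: $39216$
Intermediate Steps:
$n{\left(U,W \right)} = 619 + 22 U$ ($n{\left(U,W \right)} = 3 - \left(U + 28\right) \left(-2 - 20\right) = 3 - \left(28 + U\right) \left(-22\right) = 3 - \left(-616 - 22 U\right) = 3 + \left(616 + 22 U\right) = 619 + 22 U$)
$\left(-415 + n{\left(-21,22 \right)}\right) \left(841 + \left(22 + 35 \left(-29\right)\right)\right) = \left(-415 + \left(619 + 22 \left(-21\right)\right)\right) \left(841 + \left(22 + 35 \left(-29\right)\right)\right) = \left(-415 + \left(619 - 462\right)\right) \left(841 + \left(22 - 1015\right)\right) = \left(-415 + 157\right) \left(841 - 993\right) = \left(-258\right) \left(-152\right) = 39216$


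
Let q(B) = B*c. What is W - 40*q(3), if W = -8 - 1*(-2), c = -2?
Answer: 234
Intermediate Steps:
c = -2 (c = -1*2 = -2)
q(B) = -2*B (q(B) = B*(-2) = -2*B)
W = -6 (W = -8 + 2 = -6)
W - 40*q(3) = -6 - (-80)*3 = -6 - 40*(-6) = -6 + 240 = 234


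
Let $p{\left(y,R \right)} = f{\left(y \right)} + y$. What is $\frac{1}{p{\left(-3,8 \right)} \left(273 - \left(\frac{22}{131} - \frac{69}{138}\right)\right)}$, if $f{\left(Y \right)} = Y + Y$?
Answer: $- \frac{262}{644517} \approx -0.00040651$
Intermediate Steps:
$f{\left(Y \right)} = 2 Y$
$p{\left(y,R \right)} = 3 y$ ($p{\left(y,R \right)} = 2 y + y = 3 y$)
$\frac{1}{p{\left(-3,8 \right)} \left(273 - \left(\frac{22}{131} - \frac{69}{138}\right)\right)} = \frac{1}{3 \left(-3\right) \left(273 - \left(\frac{22}{131} - \frac{69}{138}\right)\right)} = \frac{1}{\left(-9\right) \left(273 - \left(22 \cdot \frac{1}{131} - \frac{1}{2}\right)\right)} = - \frac{1}{9 \left(273 - \left(\frac{22}{131} - \frac{1}{2}\right)\right)} = - \frac{1}{9 \left(273 - - \frac{87}{262}\right)} = - \frac{1}{9 \left(273 + \frac{87}{262}\right)} = - \frac{1}{9 \cdot \frac{71613}{262}} = \left(- \frac{1}{9}\right) \frac{262}{71613} = - \frac{262}{644517}$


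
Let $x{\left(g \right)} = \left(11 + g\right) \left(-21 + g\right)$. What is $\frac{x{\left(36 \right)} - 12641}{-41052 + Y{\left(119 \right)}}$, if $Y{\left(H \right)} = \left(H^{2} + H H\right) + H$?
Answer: $\frac{11936}{12611} \approx 0.94648$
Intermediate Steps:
$Y{\left(H \right)} = H + 2 H^{2}$ ($Y{\left(H \right)} = \left(H^{2} + H^{2}\right) + H = 2 H^{2} + H = H + 2 H^{2}$)
$x{\left(g \right)} = \left(-21 + g\right) \left(11 + g\right)$
$\frac{x{\left(36 \right)} - 12641}{-41052 + Y{\left(119 \right)}} = \frac{\left(-231 + 36^{2} - 360\right) - 12641}{-41052 + 119 \left(1 + 2 \cdot 119\right)} = \frac{\left(-231 + 1296 - 360\right) - 12641}{-41052 + 119 \left(1 + 238\right)} = \frac{705 - 12641}{-41052 + 119 \cdot 239} = - \frac{11936}{-41052 + 28441} = - \frac{11936}{-12611} = \left(-11936\right) \left(- \frac{1}{12611}\right) = \frac{11936}{12611}$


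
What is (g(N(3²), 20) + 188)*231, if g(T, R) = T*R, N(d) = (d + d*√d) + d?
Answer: 251328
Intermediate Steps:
N(d) = d^(3/2) + 2*d (N(d) = (d + d^(3/2)) + d = d^(3/2) + 2*d)
g(T, R) = R*T
(g(N(3²), 20) + 188)*231 = (20*((3²)^(3/2) + 2*3²) + 188)*231 = (20*(9^(3/2) + 2*9) + 188)*231 = (20*(27 + 18) + 188)*231 = (20*45 + 188)*231 = (900 + 188)*231 = 1088*231 = 251328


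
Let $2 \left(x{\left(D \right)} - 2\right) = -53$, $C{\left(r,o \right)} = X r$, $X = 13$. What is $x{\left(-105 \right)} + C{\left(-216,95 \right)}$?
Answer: $- \frac{5665}{2} \approx -2832.5$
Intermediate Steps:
$C{\left(r,o \right)} = 13 r$
$x{\left(D \right)} = - \frac{49}{2}$ ($x{\left(D \right)} = 2 + \frac{1}{2} \left(-53\right) = 2 - \frac{53}{2} = - \frac{49}{2}$)
$x{\left(-105 \right)} + C{\left(-216,95 \right)} = - \frac{49}{2} + 13 \left(-216\right) = - \frac{49}{2} - 2808 = - \frac{5665}{2}$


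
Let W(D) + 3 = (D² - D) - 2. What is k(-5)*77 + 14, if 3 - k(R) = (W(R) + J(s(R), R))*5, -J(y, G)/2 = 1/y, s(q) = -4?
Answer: -19145/2 ≈ -9572.5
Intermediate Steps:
J(y, G) = -2/y
W(D) = -5 + D² - D (W(D) = -3 + ((D² - D) - 2) = -3 + (-2 + D² - D) = -5 + D² - D)
k(R) = 51/2 - 5*R² + 5*R (k(R) = 3 - ((-5 + R² - R) - 2/(-4))*5 = 3 - ((-5 + R² - R) - 2*(-¼))*5 = 3 - ((-5 + R² - R) + ½)*5 = 3 - (-9/2 + R² - R)*5 = 3 - (-45/2 - 5*R + 5*R²) = 3 + (45/2 - 5*R² + 5*R) = 51/2 - 5*R² + 5*R)
k(-5)*77 + 14 = (51/2 - 5*(-5)² + 5*(-5))*77 + 14 = (51/2 - 5*25 - 25)*77 + 14 = (51/2 - 125 - 25)*77 + 14 = -249/2*77 + 14 = -19173/2 + 14 = -19145/2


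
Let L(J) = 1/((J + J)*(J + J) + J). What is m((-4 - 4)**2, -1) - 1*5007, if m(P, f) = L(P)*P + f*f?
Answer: -1286541/257 ≈ -5006.0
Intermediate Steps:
L(J) = 1/(J + 4*J**2) (L(J) = 1/((2*J)*(2*J) + J) = 1/(4*J**2 + J) = 1/(J + 4*J**2))
m(P, f) = f**2 + 1/(1 + 4*P) (m(P, f) = (1/(P*(1 + 4*P)))*P + f*f = 1/(1 + 4*P) + f**2 = f**2 + 1/(1 + 4*P))
m((-4 - 4)**2, -1) - 1*5007 = (1 + (-1)**2*(1 + 4*(-4 - 4)**2))/(1 + 4*(-4 - 4)**2) - 1*5007 = (1 + 1*(1 + 4*(-8)**2))/(1 + 4*(-8)**2) - 5007 = (1 + 1*(1 + 4*64))/(1 + 4*64) - 5007 = (1 + 1*(1 + 256))/(1 + 256) - 5007 = (1 + 1*257)/257 - 5007 = (1 + 257)/257 - 5007 = (1/257)*258 - 5007 = 258/257 - 5007 = -1286541/257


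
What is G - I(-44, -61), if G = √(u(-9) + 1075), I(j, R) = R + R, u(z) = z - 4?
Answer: 122 + 3*√118 ≈ 154.59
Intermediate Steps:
u(z) = -4 + z
I(j, R) = 2*R
G = 3*√118 (G = √((-4 - 9) + 1075) = √(-13 + 1075) = √1062 = 3*√118 ≈ 32.588)
G - I(-44, -61) = 3*√118 - 2*(-61) = 3*√118 - 1*(-122) = 3*√118 + 122 = 122 + 3*√118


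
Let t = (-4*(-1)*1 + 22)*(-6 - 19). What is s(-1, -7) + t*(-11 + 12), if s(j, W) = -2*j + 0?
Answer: -648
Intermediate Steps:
s(j, W) = -2*j
t = -650 (t = (4*1 + 22)*(-25) = (4 + 22)*(-25) = 26*(-25) = -650)
s(-1, -7) + t*(-11 + 12) = -2*(-1) - 650*(-11 + 12) = 2 - 650*1 = 2 - 650 = -648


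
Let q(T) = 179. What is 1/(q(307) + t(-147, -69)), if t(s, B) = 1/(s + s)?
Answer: 294/52625 ≈ 0.0055867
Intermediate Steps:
t(s, B) = 1/(2*s)
1/(q(307) + t(-147, -69)) = 1/(179 + (½)/(-147)) = 1/(179 + (½)*(-1/147)) = 1/(179 - 1/294) = 1/(52625/294) = 294/52625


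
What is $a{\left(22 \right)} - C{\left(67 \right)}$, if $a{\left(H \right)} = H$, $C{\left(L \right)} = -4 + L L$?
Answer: $-4463$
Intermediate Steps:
$C{\left(L \right)} = -4 + L^{2}$
$a{\left(22 \right)} - C{\left(67 \right)} = 22 - \left(-4 + 67^{2}\right) = 22 - \left(-4 + 4489\right) = 22 - 4485 = -4463$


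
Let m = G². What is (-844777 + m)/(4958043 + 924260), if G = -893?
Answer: -47328/5882303 ≈ -0.0080458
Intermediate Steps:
m = 797449 (m = (-893)² = 797449)
(-844777 + m)/(4958043 + 924260) = (-844777 + 797449)/(4958043 + 924260) = -47328/5882303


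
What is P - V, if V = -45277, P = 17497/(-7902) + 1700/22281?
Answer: 2657098076239/58688154 ≈ 45275.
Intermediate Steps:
P = -125472419/58688154 (P = 17497*(-1/7902) + 1700*(1/22281) = -17497/7902 + 1700/22281 = -125472419/58688154 ≈ -2.1380)
P - V = -125472419/58688154 - 1*(-45277) = -125472419/58688154 + 45277 = 2657098076239/58688154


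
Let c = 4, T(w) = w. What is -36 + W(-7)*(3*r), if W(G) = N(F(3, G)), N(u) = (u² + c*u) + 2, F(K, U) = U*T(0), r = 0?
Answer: -36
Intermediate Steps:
F(K, U) = 0 (F(K, U) = U*0 = 0)
N(u) = 2 + u² + 4*u (N(u) = (u² + 4*u) + 2 = 2 + u² + 4*u)
W(G) = 2 (W(G) = 2 + 0² + 4*0 = 2 + 0 + 0 = 2)
-36 + W(-7)*(3*r) = -36 + 2*(3*0) = -36 + 2*0 = -36 + 0 = -36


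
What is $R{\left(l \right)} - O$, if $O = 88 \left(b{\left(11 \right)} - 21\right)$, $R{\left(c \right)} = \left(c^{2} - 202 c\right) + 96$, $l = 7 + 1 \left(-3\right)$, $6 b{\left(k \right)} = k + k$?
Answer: $\frac{2488}{3} \approx 829.33$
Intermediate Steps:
$b{\left(k \right)} = \frac{k}{3}$ ($b{\left(k \right)} = \frac{k + k}{6} = \frac{2 k}{6} = \frac{k}{3}$)
$l = 4$ ($l = 7 - 3 = 4$)
$R{\left(c \right)} = 96 + c^{2} - 202 c$
$O = - \frac{4576}{3}$ ($O = 88 \left(\frac{1}{3} \cdot 11 - 21\right) = 88 \left(\frac{11}{3} - 21\right) = 88 \left(- \frac{52}{3}\right) = - \frac{4576}{3} \approx -1525.3$)
$R{\left(l \right)} - O = \left(96 + 4^{2} - 808\right) - - \frac{4576}{3} = \left(96 + 16 - 808\right) + \frac{4576}{3} = -696 + \frac{4576}{3} = \frac{2488}{3}$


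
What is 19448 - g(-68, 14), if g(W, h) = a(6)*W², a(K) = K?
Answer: -8296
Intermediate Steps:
g(W, h) = 6*W²
19448 - g(-68, 14) = 19448 - 6*(-68)² = 19448 - 6*4624 = 19448 - 1*27744 = 19448 - 27744 = -8296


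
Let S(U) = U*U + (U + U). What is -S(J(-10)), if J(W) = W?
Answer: -80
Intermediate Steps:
S(U) = U² + 2*U
-S(J(-10)) = -(-10)*(2 - 10) = -(-10)*(-8) = -1*80 = -80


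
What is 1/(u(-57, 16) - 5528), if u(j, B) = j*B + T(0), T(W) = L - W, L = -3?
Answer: -1/6443 ≈ -0.00015521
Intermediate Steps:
T(W) = -3 - W
u(j, B) = -3 + B*j (u(j, B) = j*B + (-3 - 1*0) = B*j + (-3 + 0) = B*j - 3 = -3 + B*j)
1/(u(-57, 16) - 5528) = 1/((-3 + 16*(-57)) - 5528) = 1/((-3 - 912) - 5528) = 1/(-915 - 5528) = 1/(-6443) = -1/6443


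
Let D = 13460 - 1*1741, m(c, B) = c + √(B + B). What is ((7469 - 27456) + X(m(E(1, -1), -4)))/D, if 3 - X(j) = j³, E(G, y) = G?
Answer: -19961/11719 + 10*I*√2/11719 ≈ -1.7033 + 0.0012068*I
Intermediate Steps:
m(c, B) = c + √2*√B (m(c, B) = c + √(2*B) = c + √2*√B)
X(j) = 3 - j³
D = 11719 (D = 13460 - 1741 = 11719)
((7469 - 27456) + X(m(E(1, -1), -4)))/D = ((7469 - 27456) + (3 - (1 + √2*√(-4))³))/11719 = (-19987 + (3 - (1 + √2*(2*I))³))*(1/11719) = (-19987 + (3 - (1 + 2*I*√2)³))*(1/11719) = (-19984 - (1 + 2*I*√2)³)*(1/11719) = -19984/11719 - (1 + 2*I*√2)³/11719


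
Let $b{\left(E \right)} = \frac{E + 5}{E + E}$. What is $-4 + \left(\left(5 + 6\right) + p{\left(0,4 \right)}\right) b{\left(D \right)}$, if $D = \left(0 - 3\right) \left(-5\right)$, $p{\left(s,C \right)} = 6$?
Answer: $\frac{22}{3} \approx 7.3333$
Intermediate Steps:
$D = 15$ ($D = \left(-3\right) \left(-5\right) = 15$)
$b{\left(E \right)} = \frac{5 + E}{2 E}$
$-4 + \left(\left(5 + 6\right) + p{\left(0,4 \right)}\right) b{\left(D \right)} = -4 + \left(\left(5 + 6\right) + 6\right) \frac{5 + 15}{2 \cdot 15} = -4 + \left(11 + 6\right) \frac{1}{2} \cdot \frac{1}{15} \cdot 20 = -4 + 17 \cdot \frac{2}{3} = -4 + \frac{34}{3} = \frac{22}{3}$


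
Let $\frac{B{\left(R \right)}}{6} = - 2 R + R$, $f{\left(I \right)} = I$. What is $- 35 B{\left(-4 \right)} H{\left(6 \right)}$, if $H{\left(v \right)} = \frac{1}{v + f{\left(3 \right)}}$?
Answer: $- \frac{280}{3} \approx -93.333$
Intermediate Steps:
$B{\left(R \right)} = - 6 R$ ($B{\left(R \right)} = 6 \left(- 2 R + R\right) = 6 \left(- R\right) = - 6 R$)
$H{\left(v \right)} = \frac{1}{3 + v}$ ($H{\left(v \right)} = \frac{1}{v + 3} = \frac{1}{3 + v}$)
$- 35 B{\left(-4 \right)} H{\left(6 \right)} = \frac{\left(-35\right) \left(\left(-6\right) \left(-4\right)\right)}{3 + 6} = \frac{\left(-35\right) 24}{9} = \left(-840\right) \frac{1}{9} = - \frac{280}{3}$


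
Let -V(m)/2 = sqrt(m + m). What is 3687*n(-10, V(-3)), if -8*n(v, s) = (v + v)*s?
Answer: -18435*I*sqrt(6) ≈ -45156.0*I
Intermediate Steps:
V(m) = -2*sqrt(2)*sqrt(m) (V(m) = -2*sqrt(m + m) = -2*sqrt(2)*sqrt(m))
n(v, s) = -s*v/4 (n(v, s) = -(v + v)*s/8 = -2*v*s/8 = -s*v/4)
3687*n(-10, V(-3)) = 3687*(-1/4*(-2*sqrt(2)*sqrt(-3))*(-10)) = 3687*(-1/4*(-2*sqrt(2)*I*sqrt(3))*(-10)) = 3687*(-1/4*(-2*I*sqrt(6))*(-10)) = 3687*(-5*I*sqrt(6)) = -18435*I*sqrt(6)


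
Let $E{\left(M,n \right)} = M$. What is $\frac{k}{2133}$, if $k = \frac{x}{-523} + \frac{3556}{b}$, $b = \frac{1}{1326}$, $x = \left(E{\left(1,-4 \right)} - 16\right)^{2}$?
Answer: $\frac{822026221}{371853} \approx 2210.6$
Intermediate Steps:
$x = 225$ ($x = \left(1 - 16\right)^{2} = \left(-15\right)^{2} = 225$)
$b = \frac{1}{1326} \approx 0.00075415$
$k = \frac{2466078663}{523}$ ($k = \frac{225}{-523} + 3556 \frac{1}{\frac{1}{1326}} = 225 \left(- \frac{1}{523}\right) + 3556 \cdot 1326 = - \frac{225}{523} + 4715256 = \frac{2466078663}{523} \approx 4.7153 \cdot 10^{6}$)
$\frac{k}{2133} = \frac{2466078663}{523 \cdot 2133} = \frac{2466078663}{523} \cdot \frac{1}{2133} = \frac{822026221}{371853}$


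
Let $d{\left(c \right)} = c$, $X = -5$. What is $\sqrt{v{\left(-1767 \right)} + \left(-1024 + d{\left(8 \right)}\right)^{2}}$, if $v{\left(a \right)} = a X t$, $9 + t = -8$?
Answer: $\sqrt{882061} \approx 939.18$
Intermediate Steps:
$t = -17$ ($t = -9 - 8 = -17$)
$v{\left(a \right)} = 85 a$ ($v{\left(a \right)} = a \left(-5\right) \left(-17\right) = - 5 a \left(-17\right) = 85 a$)
$\sqrt{v{\left(-1767 \right)} + \left(-1024 + d{\left(8 \right)}\right)^{2}} = \sqrt{85 \left(-1767\right) + \left(-1024 + 8\right)^{2}} = \sqrt{-150195 + \left(-1016\right)^{2}} = \sqrt{-150195 + 1032256} = \sqrt{882061}$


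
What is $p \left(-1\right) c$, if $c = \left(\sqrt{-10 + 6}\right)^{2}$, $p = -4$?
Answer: $-16$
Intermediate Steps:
$c = -4$ ($c = \left(\sqrt{-4}\right)^{2} = \left(2 i\right)^{2} = -4$)
$p \left(-1\right) c = \left(-4\right) \left(-1\right) \left(-4\right) = 4 \left(-4\right) = -16$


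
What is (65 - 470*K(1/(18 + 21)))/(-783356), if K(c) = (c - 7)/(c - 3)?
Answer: 30075/22717324 ≈ 0.0013239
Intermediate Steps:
K(c) = (-7 + c)/(-3 + c)
(65 - 470*K(1/(18 + 21)))/(-783356) = (65 - 470*(-7 + 1/(18 + 21))/(-3 + 1/(18 + 21)))/(-783356) = (65 - 470*(-7 + 1/39)/(-3 + 1/39))*(-1/783356) = (65 - 470*(-272)/((-116/39)*39))*(-1/783356) = (65 - (-9165)*(-272)/(58*39))*(-1/783356) = (65 - 470*68/29)*(-1/783356) = (65 - 31960/29)*(-1/783356) = -30075/29*(-1/783356) = 30075/22717324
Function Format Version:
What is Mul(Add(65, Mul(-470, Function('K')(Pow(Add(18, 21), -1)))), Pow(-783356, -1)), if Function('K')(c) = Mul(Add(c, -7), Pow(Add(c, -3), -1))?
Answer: Rational(30075, 22717324) ≈ 0.0013239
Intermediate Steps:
Function('K')(c) = Mul(Pow(Add(-3, c), -1), Add(-7, c)) (Function('K')(c) = Mul(Add(-7, c), Pow(Add(-3, c), -1)) = Mul(Pow(Add(-3, c), -1), Add(-7, c)))
Mul(Add(65, Mul(-470, Function('K')(Pow(Add(18, 21), -1)))), Pow(-783356, -1)) = Mul(Add(65, Mul(-470, Mul(Pow(Add(-3, Pow(Add(18, 21), -1)), -1), Add(-7, Pow(Add(18, 21), -1))))), Pow(-783356, -1)) = Mul(Add(65, Mul(-470, Mul(Pow(Add(-3, Pow(39, -1)), -1), Add(-7, Pow(39, -1))))), Rational(-1, 783356)) = Mul(Add(65, Mul(-470, Mul(Pow(Add(-3, Rational(1, 39)), -1), Add(-7, Rational(1, 39))))), Rational(-1, 783356)) = Mul(Add(65, Mul(-470, Mul(Pow(Rational(-116, 39), -1), Rational(-272, 39)))), Rational(-1, 783356)) = Mul(Add(65, Mul(-470, Mul(Rational(-39, 116), Rational(-272, 39)))), Rational(-1, 783356)) = Mul(Add(65, Mul(-470, Rational(68, 29))), Rational(-1, 783356)) = Mul(Add(65, Rational(-31960, 29)), Rational(-1, 783356)) = Mul(Rational(-30075, 29), Rational(-1, 783356)) = Rational(30075, 22717324)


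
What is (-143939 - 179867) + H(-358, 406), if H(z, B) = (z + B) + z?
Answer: -324116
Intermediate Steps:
H(z, B) = B + 2*z (H(z, B) = (B + z) + z = B + 2*z)
(-143939 - 179867) + H(-358, 406) = (-143939 - 179867) + (406 + 2*(-358)) = -323806 + (406 - 716) = -323806 - 310 = -324116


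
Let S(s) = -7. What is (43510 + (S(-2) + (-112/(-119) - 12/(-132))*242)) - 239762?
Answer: -3332157/17 ≈ -1.9601e+5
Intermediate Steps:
(43510 + (S(-2) + (-112/(-119) - 12/(-132))*242)) - 239762 = (43510 + (-7 + (-112/(-119) - 12/(-132))*242)) - 239762 = (43510 + (-7 + (-112*(-1/119) - 12*(-1/132))*242)) - 239762 = (43510 + (-7 + (16/17 + 1/11)*242)) - 239762 = (43510 + (-7 + (193/187)*242)) - 239762 = (43510 + (-7 + 4246/17)) - 239762 = (43510 + 4127/17) - 239762 = 743797/17 - 239762 = -3332157/17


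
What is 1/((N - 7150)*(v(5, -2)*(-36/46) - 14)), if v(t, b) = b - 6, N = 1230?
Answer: 23/1053760 ≈ 2.1827e-5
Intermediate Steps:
v(t, b) = -6 + b
1/((N - 7150)*(v(5, -2)*(-36/46) - 14)) = 1/((1230 - 7150)*((-6 - 2)*(-36/46) - 14)) = 1/((-5920)*(-(-288)/46 - 14)) = -1/(5920*(-8*(-18/23) - 14)) = -1/(5920*(144/23 - 14)) = -1/(5920*(-178/23)) = -1/5920*(-23/178) = 23/1053760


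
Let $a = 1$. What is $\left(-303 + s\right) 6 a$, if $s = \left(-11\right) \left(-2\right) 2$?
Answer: $-1554$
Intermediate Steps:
$s = 44$ ($s = 22 \cdot 2 = 44$)
$\left(-303 + s\right) 6 a = \left(-303 + 44\right) 6 \cdot 1 = \left(-259\right) 6 = -1554$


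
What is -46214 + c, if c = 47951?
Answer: 1737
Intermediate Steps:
-46214 + c = -46214 + 47951 = 1737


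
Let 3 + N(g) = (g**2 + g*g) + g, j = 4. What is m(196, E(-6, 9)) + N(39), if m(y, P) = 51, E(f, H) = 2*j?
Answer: 3129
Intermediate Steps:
E(f, H) = 8 (E(f, H) = 2*4 = 8)
N(g) = -3 + g + 2*g**2 (N(g) = -3 + ((g**2 + g*g) + g) = -3 + ((g**2 + g**2) + g) = -3 + (2*g**2 + g) = -3 + (g + 2*g**2) = -3 + g + 2*g**2)
m(196, E(-6, 9)) + N(39) = 51 + (-3 + 39 + 2*39**2) = 51 + (-3 + 39 + 2*1521) = 51 + (-3 + 39 + 3042) = 51 + 3078 = 3129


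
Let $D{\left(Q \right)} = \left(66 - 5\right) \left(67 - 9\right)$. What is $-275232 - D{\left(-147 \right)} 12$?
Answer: $-317688$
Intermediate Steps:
$D{\left(Q \right)} = 3538$ ($D{\left(Q \right)} = 61 \cdot 58 = 3538$)
$-275232 - D{\left(-147 \right)} 12 = -275232 - 3538 \cdot 12 = -275232 - 42456 = -317688$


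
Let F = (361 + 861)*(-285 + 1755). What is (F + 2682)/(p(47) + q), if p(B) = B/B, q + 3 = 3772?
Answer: 899511/1885 ≈ 477.19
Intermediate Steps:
F = 1796340 (F = 1222*1470 = 1796340)
q = 3769 (q = -3 + 3772 = 3769)
p(B) = 1
(F + 2682)/(p(47) + q) = (1796340 + 2682)/(1 + 3769) = 1799022/3770 = 1799022*(1/3770) = 899511/1885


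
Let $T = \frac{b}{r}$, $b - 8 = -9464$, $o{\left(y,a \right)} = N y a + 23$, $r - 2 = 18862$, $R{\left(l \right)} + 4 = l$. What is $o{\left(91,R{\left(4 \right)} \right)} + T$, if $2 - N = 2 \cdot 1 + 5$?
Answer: $\frac{8842}{393} \approx 22.499$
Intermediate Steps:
$N = -5$ ($N = 2 - \left(2 \cdot 1 + 5\right) = 2 - \left(2 + 5\right) = 2 - 7 = -5$)
$R{\left(l \right)} = -4 + l$
$r = 18864$ ($r = 2 + 18862 = 18864$)
$o{\left(y,a \right)} = 23 - 5 a y$ ($o{\left(y,a \right)} = - 5 y a + 23 = - 5 a y + 23 = 23 - 5 a y$)
$b = -9456$ ($b = 8 - 9464 = -9456$)
$T = - \frac{197}{393}$ ($T = - \frac{9456}{18864} = \left(-9456\right) \frac{1}{18864} = - \frac{197}{393} \approx -0.50127$)
$o{\left(91,R{\left(4 \right)} \right)} + T = \left(23 - 5 \left(-4 + 4\right) 91\right) - \frac{197}{393} = \left(23 - 0 \cdot 91\right) - \frac{197}{393} = \left(23 + 0\right) - \frac{197}{393} = 23 - \frac{197}{393} = \frac{8842}{393}$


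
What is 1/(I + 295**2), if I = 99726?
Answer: 1/186751 ≈ 5.3547e-6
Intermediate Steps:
1/(I + 295**2) = 1/(99726 + 295**2) = 1/(99726 + 87025) = 1/186751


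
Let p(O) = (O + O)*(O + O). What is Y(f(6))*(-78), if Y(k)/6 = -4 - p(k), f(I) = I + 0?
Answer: 69264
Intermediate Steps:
f(I) = I
p(O) = 4*O**2 (p(O) = (2*O)*(2*O) = 4*O**2)
Y(k) = -24 - 24*k**2 (Y(k) = 6*(-4 - 4*k**2) = -24 - 24*k**2)
Y(f(6))*(-78) = (-24 - 24*6**2)*(-78) = (-24 - 24*36)*(-78) = (-24 - 864)*(-78) = -888*(-78) = 69264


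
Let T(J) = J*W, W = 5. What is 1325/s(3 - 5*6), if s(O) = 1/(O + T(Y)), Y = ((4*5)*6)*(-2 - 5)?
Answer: -5600775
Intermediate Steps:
Y = -840 (Y = (20*6)*(-7) = 120*(-7) = -840)
T(J) = 5*J (T(J) = J*5 = 5*J)
s(O) = 1/(-4200 + O) (s(O) = 1/(O + 5*(-840)) = 1/(O - 4200) = 1/(-4200 + O))
1325/s(3 - 5*6) = 1325/(1/(-4200 + (3 - 5*6))) = 1325/(1/(-4200 + (3 - 30))) = 1325/(1/(-4200 - 27)) = 1325/(1/(-4227)) = 1325/(-1/4227) = 1325*(-4227) = -5600775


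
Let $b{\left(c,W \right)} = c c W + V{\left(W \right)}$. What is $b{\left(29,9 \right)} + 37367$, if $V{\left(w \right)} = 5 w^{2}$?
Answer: $45341$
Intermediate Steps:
$b{\left(c,W \right)} = 5 W^{2} + W c^{2}$ ($b{\left(c,W \right)} = c c W + 5 W^{2} = c^{2} W + 5 W^{2} = W c^{2} + 5 W^{2} = 5 W^{2} + W c^{2}$)
$b{\left(29,9 \right)} + 37367 = 9 \left(29^{2} + 5 \cdot 9\right) + 37367 = 9 \left(841 + 45\right) + 37367 = 9 \cdot 886 + 37367 = 7974 + 37367 = 45341$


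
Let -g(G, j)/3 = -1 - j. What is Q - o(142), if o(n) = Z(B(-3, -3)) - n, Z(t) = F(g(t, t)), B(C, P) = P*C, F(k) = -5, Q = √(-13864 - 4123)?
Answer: 147 + I*√17987 ≈ 147.0 + 134.12*I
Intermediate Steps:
g(G, j) = 3 + 3*j (g(G, j) = -3*(-1 - j) = 3 + 3*j)
Q = I*√17987 (Q = √(-17987) = I*√17987 ≈ 134.12*I)
B(C, P) = C*P
Z(t) = -5
o(n) = -5 - n
Q - o(142) = I*√17987 - (-5 - 1*142) = I*√17987 - (-5 - 142) = I*√17987 - 1*(-147) = I*√17987 + 147 = 147 + I*√17987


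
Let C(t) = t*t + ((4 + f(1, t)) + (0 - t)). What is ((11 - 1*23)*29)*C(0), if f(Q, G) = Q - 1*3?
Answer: -696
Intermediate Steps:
f(Q, G) = -3 + Q (f(Q, G) = Q - 3 = -3 + Q)
C(t) = 2 + t² - t (C(t) = t*t + ((4 + (-3 + 1)) + (0 - t)) = t² + ((4 - 2) - t) = t² + (2 - t) = 2 + t² - t)
((11 - 1*23)*29)*C(0) = ((11 - 1*23)*29)*(2 + 0² - 1*0) = ((11 - 23)*29)*(2 + 0 + 0) = -12*29*2 = -348*2 = -696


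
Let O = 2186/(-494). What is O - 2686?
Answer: -664535/247 ≈ -2690.4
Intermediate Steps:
O = -1093/247 (O = 2186*(-1/494) = -1093/247 ≈ -4.4251)
O - 2686 = -1093/247 - 2686 = -664535/247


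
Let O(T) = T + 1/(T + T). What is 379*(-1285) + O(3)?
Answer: -2922071/6 ≈ -4.8701e+5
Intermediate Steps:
O(T) = T + 1/(2*T)
379*(-1285) + O(3) = 379*(-1285) + (3 + (½)/3) = -487015 + (3 + (½)*(⅓)) = -487015 + (3 + ⅙) = -487015 + 19/6 = -2922071/6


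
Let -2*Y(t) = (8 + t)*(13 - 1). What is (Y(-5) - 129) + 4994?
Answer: 4847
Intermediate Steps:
Y(t) = -48 - 6*t (Y(t) = -(8 + t)*(13 - 1)/2 = -(8 + t)*12/2 = -(96 + 12*t)/2 = -48 - 6*t)
(Y(-5) - 129) + 4994 = ((-48 - 6*(-5)) - 129) + 4994 = ((-48 + 30) - 129) + 4994 = (-18 - 129) + 4994 = -147 + 4994 = 4847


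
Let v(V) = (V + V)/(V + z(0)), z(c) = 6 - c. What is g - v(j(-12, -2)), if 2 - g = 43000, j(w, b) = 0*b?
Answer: -42998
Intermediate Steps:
j(w, b) = 0
g = -42998 (g = 2 - 1*43000 = 2 - 43000 = -42998)
v(V) = 2*V/(6 + V) (v(V) = (V + V)/(V + (6 - 1*0)) = (2*V)/(V + (6 + 0)) = (2*V)/(V + 6) = (2*V)/(6 + V) = 2*V/(6 + V))
g - v(j(-12, -2)) = -42998 - 2*0/(6 + 0) = -42998 - 2*0/6 = -42998 - 1*0 = -42998 + 0 = -42998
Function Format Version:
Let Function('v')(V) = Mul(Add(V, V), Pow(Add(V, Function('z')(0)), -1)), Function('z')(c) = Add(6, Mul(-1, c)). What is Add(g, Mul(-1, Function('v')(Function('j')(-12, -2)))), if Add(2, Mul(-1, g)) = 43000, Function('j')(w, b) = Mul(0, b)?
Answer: -42998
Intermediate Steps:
Function('j')(w, b) = 0
g = -42998 (g = Add(2, Mul(-1, 43000)) = Add(2, -43000) = -42998)
Function('v')(V) = Mul(2, V, Pow(Add(6, V), -1)) (Function('v')(V) = Mul(Add(V, V), Pow(Add(V, Add(6, Mul(-1, 0))), -1)) = Mul(Mul(2, V), Pow(Add(V, Add(6, 0)), -1)) = Mul(Mul(2, V), Pow(Add(V, 6), -1)) = Mul(Mul(2, V), Pow(Add(6, V), -1)) = Mul(2, V, Pow(Add(6, V), -1)))
Add(g, Mul(-1, Function('v')(Function('j')(-12, -2)))) = Add(-42998, Mul(-1, Mul(2, 0, Pow(Add(6, 0), -1)))) = Add(-42998, Mul(-1, Mul(2, 0, Pow(6, -1)))) = Add(-42998, Mul(-1, Mul(2, 0, Rational(1, 6)))) = Add(-42998, Mul(-1, 0)) = Add(-42998, 0) = -42998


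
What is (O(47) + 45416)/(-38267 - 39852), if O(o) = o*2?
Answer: -45510/78119 ≈ -0.58257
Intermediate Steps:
O(o) = 2*o
(O(47) + 45416)/(-38267 - 39852) = (2*47 + 45416)/(-38267 - 39852) = (94 + 45416)/(-78119) = 45510*(-1/78119) = -45510/78119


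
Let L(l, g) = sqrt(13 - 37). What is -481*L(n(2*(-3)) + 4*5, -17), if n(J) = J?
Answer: -962*I*sqrt(6) ≈ -2356.4*I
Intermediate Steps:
L(l, g) = 2*I*sqrt(6) (L(l, g) = sqrt(-24) = 2*I*sqrt(6))
-481*L(n(2*(-3)) + 4*5, -17) = -962*I*sqrt(6)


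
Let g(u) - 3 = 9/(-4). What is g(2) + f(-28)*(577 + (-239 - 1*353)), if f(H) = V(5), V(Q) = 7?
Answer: -417/4 ≈ -104.25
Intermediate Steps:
g(u) = ¾ (g(u) = 3 + 9/(-4) = 3 + 9*(-¼) = 3 - 9/4 = ¾)
f(H) = 7
g(2) + f(-28)*(577 + (-239 - 1*353)) = ¾ + 7*(577 + (-239 - 1*353)) = ¾ + 7*(577 + (-239 - 353)) = ¾ + 7*(577 - 592) = ¾ + 7*(-15) = ¾ - 105 = -417/4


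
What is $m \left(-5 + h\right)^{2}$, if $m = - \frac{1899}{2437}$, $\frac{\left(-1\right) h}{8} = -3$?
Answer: $- \frac{685539}{2437} \approx -281.3$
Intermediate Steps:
$h = 24$ ($h = \left(-8\right) \left(-3\right) = 24$)
$m = - \frac{1899}{2437}$ ($m = \left(-1899\right) \frac{1}{2437} = - \frac{1899}{2437} \approx -0.77924$)
$m \left(-5 + h\right)^{2} = - \frac{1899 \left(-5 + 24\right)^{2}}{2437} = - \frac{1899 \cdot 19^{2}}{2437} = \left(- \frac{1899}{2437}\right) 361 = - \frac{685539}{2437}$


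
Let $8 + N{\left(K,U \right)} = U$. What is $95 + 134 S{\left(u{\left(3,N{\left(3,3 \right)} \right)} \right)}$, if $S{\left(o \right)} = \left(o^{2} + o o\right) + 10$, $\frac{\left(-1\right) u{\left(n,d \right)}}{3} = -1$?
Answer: $3847$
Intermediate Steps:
$N{\left(K,U \right)} = -8 + U$
$u{\left(n,d \right)} = 3$ ($u{\left(n,d \right)} = \left(-3\right) \left(-1\right) = 3$)
$S{\left(o \right)} = 10 + 2 o^{2}$ ($S{\left(o \right)} = \left(o^{2} + o^{2}\right) + 10 = 2 o^{2} + 10 = 10 + 2 o^{2}$)
$95 + 134 S{\left(u{\left(3,N{\left(3,3 \right)} \right)} \right)} = 95 + 134 \left(10 + 2 \cdot 3^{2}\right) = 95 + 134 \left(10 + 2 \cdot 9\right) = 95 + 134 \left(10 + 18\right) = 95 + 134 \cdot 28 = 95 + 3752 = 3847$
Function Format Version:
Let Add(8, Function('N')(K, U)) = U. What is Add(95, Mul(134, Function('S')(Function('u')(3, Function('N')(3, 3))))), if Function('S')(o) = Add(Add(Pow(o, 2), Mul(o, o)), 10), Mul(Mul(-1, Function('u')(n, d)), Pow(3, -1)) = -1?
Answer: 3847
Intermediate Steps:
Function('N')(K, U) = Add(-8, U)
Function('u')(n, d) = 3 (Function('u')(n, d) = Mul(-3, -1) = 3)
Function('S')(o) = Add(10, Mul(2, Pow(o, 2))) (Function('S')(o) = Add(Add(Pow(o, 2), Pow(o, 2)), 10) = Add(Mul(2, Pow(o, 2)), 10) = Add(10, Mul(2, Pow(o, 2))))
Add(95, Mul(134, Function('S')(Function('u')(3, Function('N')(3, 3))))) = Add(95, Mul(134, Add(10, Mul(2, Pow(3, 2))))) = Add(95, Mul(134, Add(10, Mul(2, 9)))) = Add(95, Mul(134, Add(10, 18))) = Add(95, Mul(134, 28)) = Add(95, 3752) = 3847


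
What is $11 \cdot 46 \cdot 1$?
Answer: $506$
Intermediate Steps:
$11 \cdot 46 \cdot 1 = 506 \cdot 1 = 506$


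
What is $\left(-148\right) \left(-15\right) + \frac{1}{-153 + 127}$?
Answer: $\frac{57719}{26} \approx 2220.0$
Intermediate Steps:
$\left(-148\right) \left(-15\right) + \frac{1}{-153 + 127} = 2220 + \frac{1}{-26} = 2220 - \frac{1}{26} = \frac{57719}{26}$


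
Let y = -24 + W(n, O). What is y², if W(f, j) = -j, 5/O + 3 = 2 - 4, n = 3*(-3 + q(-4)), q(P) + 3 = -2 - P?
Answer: 529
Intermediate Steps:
q(P) = -5 - P (q(P) = -3 + (-2 - P) = -5 - P)
n = -12 (n = 3*(-3 + (-5 - 1*(-4))) = 3*(-3 + (-5 + 4)) = 3*(-3 - 1) = 3*(-4) = -12)
O = -1 (O = 5/(-3 + (2 - 4)) = 5/(-3 - 2) = 5/(-5) = 5*(-⅕) = -1)
y = -23 (y = -24 - 1*(-1) = -24 + 1 = -23)
y² = (-23)² = 529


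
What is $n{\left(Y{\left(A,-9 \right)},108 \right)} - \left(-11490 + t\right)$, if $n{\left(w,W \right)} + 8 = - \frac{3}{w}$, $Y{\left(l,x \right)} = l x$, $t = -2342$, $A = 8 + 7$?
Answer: $\frac{622081}{45} \approx 13824.0$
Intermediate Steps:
$A = 15$
$n{\left(w,W \right)} = -8 - \frac{3}{w}$
$n{\left(Y{\left(A,-9 \right)},108 \right)} - \left(-11490 + t\right) = \left(-8 - \frac{3}{15 \left(-9\right)}\right) + \left(11490 - -2342\right) = \left(-8 - \frac{3}{-135}\right) + \left(11490 + 2342\right) = \left(-8 - - \frac{1}{45}\right) + 13832 = \left(-8 + \frac{1}{45}\right) + 13832 = - \frac{359}{45} + 13832 = \frac{622081}{45}$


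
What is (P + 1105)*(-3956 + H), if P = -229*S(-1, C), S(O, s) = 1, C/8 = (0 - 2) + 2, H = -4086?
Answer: -7044792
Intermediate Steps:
C = 0 (C = 8*((0 - 2) + 2) = 8*(-2 + 2) = 8*0 = 0)
P = -229 (P = -229*1 = -229)
(P + 1105)*(-3956 + H) = (-229 + 1105)*(-3956 - 4086) = 876*(-8042) = -7044792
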